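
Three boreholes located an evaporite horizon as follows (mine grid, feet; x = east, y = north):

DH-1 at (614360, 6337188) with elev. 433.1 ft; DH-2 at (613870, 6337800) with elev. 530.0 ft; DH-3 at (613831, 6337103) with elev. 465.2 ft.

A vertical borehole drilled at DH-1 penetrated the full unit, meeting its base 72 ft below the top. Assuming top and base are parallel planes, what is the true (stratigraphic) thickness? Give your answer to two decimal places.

71.46 ft

Let the plane be z = a·x + b·y + c.
DH-2−DH-1: −490a + 612b = 96.9;  DH-3−DH-1: −529a − 85b = 32.1.
Solving gives a = −0.07631, b = 0.09724.
|∇z| = √(a²+b²) = 0.12360, so dip δ = arctan(0.12360) = 7.05°.
True thickness = vertical thickness × cos δ = 72 × cos 7.05° = 71.46 ft.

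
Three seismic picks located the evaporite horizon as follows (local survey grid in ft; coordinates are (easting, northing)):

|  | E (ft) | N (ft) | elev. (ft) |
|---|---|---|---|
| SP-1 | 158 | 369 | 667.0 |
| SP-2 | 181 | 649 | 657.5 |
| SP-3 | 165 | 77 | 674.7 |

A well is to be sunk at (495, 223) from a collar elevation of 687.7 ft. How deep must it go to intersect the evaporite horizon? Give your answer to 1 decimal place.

40.6 ft

Two edge vectors: SP-1→SP-2 = (23, 280, -9.5), SP-1→SP-3 = (7, -292, 7.7).
Normal n = (SP-1→SP-2) × (SP-1→SP-3) = (-618, -243.6, -8676).
So ∂z/∂E = −n_x/n_z = −0.07123 and ∂z/∂N = −n_y/n_z = −0.02808.
Intercept c from SP-1: 667 + 11.25 + 10.36 = 688.62.
At (495, 223): z_contact = −35.26 − 6.26 + 688.62 = 647.09 ft.
Depth below ground = 687.7 − 647.09 = 40.6 ft.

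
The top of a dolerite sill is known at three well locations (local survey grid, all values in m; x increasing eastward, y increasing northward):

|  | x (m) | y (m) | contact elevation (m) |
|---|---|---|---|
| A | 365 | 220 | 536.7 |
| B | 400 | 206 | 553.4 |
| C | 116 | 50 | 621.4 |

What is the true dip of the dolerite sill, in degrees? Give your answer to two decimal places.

37.77°

Let the plane be z = a·x + b·y + c.
B−A: 35a − 14b = 16.7;  C−A: −249a − 170b = 84.7.
Solving gives a = 0.17520, b = −0.75485.
Gradient magnitude |∇z| = √(a² + b²) = √(0.03070 + 0.56980) = 0.77492.
True dip = arctan(0.77492) = 37.77°, dipping toward NNW (azimuth ≈ 347°).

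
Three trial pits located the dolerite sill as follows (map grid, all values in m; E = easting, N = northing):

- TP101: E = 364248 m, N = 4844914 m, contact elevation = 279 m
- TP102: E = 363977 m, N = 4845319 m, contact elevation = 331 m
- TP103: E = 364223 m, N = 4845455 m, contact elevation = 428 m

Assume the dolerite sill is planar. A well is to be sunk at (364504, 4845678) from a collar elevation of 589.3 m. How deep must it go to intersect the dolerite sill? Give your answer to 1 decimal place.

Let the plane be z = a·E + b·N + c.
TP102−TP101: −271a + 405b = 52;  TP103−TP101: −25a + 541b = 149.
Solving gives a = 0.236016881, b = 0.286322407.
Then c = 279 − a·364248 − b·4844914 = −1472897.11.
At (364504, 4845678): z_contact = 86029.10 + 1387426.19 − 1472897.11 = 558.17 m.
Depth below ground = 589.3 − 558.17 = 31.1 m.

31.1 m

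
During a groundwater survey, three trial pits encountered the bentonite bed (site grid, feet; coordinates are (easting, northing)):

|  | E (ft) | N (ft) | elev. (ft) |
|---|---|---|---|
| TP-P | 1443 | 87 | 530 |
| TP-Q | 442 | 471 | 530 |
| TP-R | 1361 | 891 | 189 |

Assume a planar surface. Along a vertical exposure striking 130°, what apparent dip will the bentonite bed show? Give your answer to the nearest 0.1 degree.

Let the plane be z = a·E + b·N + c.
TP-Q−TP-P: −1001a + 384b = 0;  TP-R−TP-P: −82a + 804b = −341.
Solving gives a = −0.16933, b = −0.44140.
Unit vector along 130° is (sin 130°, cos 130°) = (0.7660, -0.6428).
Slope in that direction = a·(0.7660) + b·(-0.6428) = 0.15401.
Apparent dip = arctan|0.15401| = 8.8° (true dip is 25.3°, so apparent ≤ true as expected).

8.8°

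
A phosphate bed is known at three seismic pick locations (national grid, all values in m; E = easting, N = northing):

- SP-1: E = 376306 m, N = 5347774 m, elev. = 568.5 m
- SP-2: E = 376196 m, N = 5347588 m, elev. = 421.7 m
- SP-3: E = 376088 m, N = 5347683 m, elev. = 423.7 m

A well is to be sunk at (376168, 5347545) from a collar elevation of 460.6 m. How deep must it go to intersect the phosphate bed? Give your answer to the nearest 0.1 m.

Two edge vectors: SP-1→SP-2 = (-110, -186, -146.8), SP-1→SP-3 = (-218, -91, -144.8).
Normal n = (SP-1→SP-2) × (SP-1→SP-3) = (13574, 16074.4, -30538).
So ∂z/∂E = −n_x/n_z = 0.444495383 and ∂z/∂N = −n_y/n_z = 0.526373698.
Intercept c from SP-1: 568.5 − 167266.28 − 2814927.58 = −2981625.36.
At (376168, 5347545): z_contact = 167204.94 + 2814807.04 − 2981625.36 = 386.62 m.
Depth below ground = 460.6 − 386.62 = 74.0 m.

74.0 m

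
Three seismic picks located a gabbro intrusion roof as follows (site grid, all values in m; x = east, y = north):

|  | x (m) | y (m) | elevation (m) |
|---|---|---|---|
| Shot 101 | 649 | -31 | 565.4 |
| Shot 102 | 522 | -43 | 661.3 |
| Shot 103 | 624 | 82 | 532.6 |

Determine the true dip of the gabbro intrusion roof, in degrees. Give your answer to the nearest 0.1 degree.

Let the plane be z = a·x + b·y + c.
Shot 102−Shot 101: −127a − 12b = 95.9;  Shot 103−Shot 101: −25a + 113b = −32.8.
Solving gives a = −0.71279, b = −0.44796.
Gradient magnitude |∇z| = √(a² + b²) = √(0.50807 + 0.20067) = 0.84187.
True dip = arctan(0.84187) = 40.1°, dipping toward ENE (azimuth ≈ 058°).

40.1°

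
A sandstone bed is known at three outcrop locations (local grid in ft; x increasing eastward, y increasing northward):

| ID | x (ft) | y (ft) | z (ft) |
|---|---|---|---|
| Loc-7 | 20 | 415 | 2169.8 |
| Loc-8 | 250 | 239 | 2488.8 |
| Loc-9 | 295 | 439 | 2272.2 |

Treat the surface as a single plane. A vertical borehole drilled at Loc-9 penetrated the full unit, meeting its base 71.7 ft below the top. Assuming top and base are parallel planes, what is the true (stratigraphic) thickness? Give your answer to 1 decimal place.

Let the plane be z = a·x + b·y + c.
Loc-8−Loc-7: 230a − 176b = 319;  Loc-9−Loc-7: 275a + 24b = 102.4.
Solving gives a = 0.47623, b = −1.19015.
|∇z| = √(a²+b²) = 1.28190, so dip δ = arctan(1.28190) = 52.04°.
True thickness = vertical thickness × cos δ = 71.7 × cos 52.04° = 44.1 ft.

44.1 ft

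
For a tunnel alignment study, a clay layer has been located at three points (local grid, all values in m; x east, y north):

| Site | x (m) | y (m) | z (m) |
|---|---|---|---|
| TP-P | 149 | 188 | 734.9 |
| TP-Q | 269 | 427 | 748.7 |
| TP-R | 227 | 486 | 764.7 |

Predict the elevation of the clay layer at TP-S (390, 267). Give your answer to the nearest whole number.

704 m

Two edge vectors: TP-P→TP-Q = (120, 239, 13.8), TP-P→TP-R = (78, 298, 29.8).
Normal n = (TP-P→TP-Q) × (TP-P→TP-R) = (3009.8, -2499.6, 17118).
So ∂z/∂x = −n_x/n_z = −0.17583 and ∂z/∂y = −n_y/n_z = 0.14602.
Intercept c from TP-P: 734.9 + 26.20 − 27.45 = 733.65.
At (390, 267): z = −68.6 + 39.0 + 733.65 = 704.1 m.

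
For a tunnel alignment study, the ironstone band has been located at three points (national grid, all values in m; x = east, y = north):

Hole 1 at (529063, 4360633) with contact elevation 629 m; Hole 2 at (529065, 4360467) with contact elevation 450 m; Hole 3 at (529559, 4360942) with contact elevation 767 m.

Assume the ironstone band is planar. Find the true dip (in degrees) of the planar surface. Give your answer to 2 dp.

48.80°

Let the plane be z = a·x + b·y + c.
Hole 2−Hole 1: 2a − 166b = −179;  Hole 3−Hole 1: 496a + 309b = 138.
Solving gives a = −0.39061, b = 1.07361.
Gradient magnitude |∇z| = √(a² + b²) = √(0.15258 + 1.15263) = 1.14246.
True dip = arctan(1.14246) = 48.80°, dipping toward SSE (azimuth ≈ 160°).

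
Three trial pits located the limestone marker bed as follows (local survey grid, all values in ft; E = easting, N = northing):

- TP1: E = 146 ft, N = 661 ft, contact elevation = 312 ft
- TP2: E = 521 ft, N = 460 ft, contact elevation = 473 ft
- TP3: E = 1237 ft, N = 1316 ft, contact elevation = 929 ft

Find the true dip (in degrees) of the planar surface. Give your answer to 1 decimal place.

Two edge vectors: TP1→TP2 = (375, -201, 161), TP1→TP3 = (1091, 655, 617).
Normal n = (TP1→TP2) × (TP1→TP3) = (-229472, -55724, 464916).
So ∂z/∂E = −n_x/n_z = 0.49358 and ∂z/∂N = −n_y/n_z = 0.11986.
Gradient magnitude |∇z| = √(a² + b²) = √(0.24362 + 0.01437) = 0.50792.
True dip = arctan(0.50792) = 26.9°, dipping toward WSW (azimuth ≈ 256°).

26.9°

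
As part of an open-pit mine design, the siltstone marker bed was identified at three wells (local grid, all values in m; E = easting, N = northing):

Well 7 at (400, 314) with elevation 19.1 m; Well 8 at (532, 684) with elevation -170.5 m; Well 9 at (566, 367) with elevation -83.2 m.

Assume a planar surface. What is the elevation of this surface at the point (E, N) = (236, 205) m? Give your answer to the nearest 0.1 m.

Two edge vectors: Well 7→Well 8 = (132, 370, -189.6), Well 7→Well 9 = (166, 53, -102.3).
Normal n = (Well 7→Well 8) × (Well 7→Well 9) = (-27802.2, -17970, -54424).
So ∂z/∂E = −n_x/n_z = −0.51084 and ∂z/∂N = −n_y/n_z = −0.33019.
Intercept c from Well 7: 19.1 + 204.34 + 103.68 = 327.12.
At (236, 205): z = −120.6 − 67.7 + 327.12 = 138.9 m.

138.9 m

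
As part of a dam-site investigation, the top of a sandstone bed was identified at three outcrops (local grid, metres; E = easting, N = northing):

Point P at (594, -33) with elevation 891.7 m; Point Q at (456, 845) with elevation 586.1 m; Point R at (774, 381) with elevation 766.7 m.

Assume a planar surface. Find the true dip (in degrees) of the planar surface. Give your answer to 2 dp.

Let the plane be z = a·E + b·N + c.
Point Q−Point P: −138a + 878b = −305.6;  Point R−Point P: 180a + 414b = −125.
Solving gives a = 0.07793, b = −0.33582.
Gradient magnitude |∇z| = √(a² + b²) = √(0.00607 + 0.11277) = 0.34474.
True dip = arctan(0.34474) = 19.02°, dipping toward NNW (azimuth ≈ 347°).

19.02°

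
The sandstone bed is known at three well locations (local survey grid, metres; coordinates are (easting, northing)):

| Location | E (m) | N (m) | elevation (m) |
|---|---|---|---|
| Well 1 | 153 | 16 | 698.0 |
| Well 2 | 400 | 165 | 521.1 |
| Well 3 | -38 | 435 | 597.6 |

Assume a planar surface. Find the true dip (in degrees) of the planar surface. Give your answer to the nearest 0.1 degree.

Let the plane be z = a·E + b·N + c.
Well 2−Well 1: 247a + 149b = −176.9;  Well 3−Well 1: −191a + 419b = −100.4.
Solving gives a = −0.44836, b = −0.44400.
Gradient magnitude |∇z| = √(a² + b²) = √(0.20102 + 0.19714) = 0.63100.
True dip = arctan(0.63100) = 32.3°, dipping toward NE (azimuth ≈ 045°).

32.3°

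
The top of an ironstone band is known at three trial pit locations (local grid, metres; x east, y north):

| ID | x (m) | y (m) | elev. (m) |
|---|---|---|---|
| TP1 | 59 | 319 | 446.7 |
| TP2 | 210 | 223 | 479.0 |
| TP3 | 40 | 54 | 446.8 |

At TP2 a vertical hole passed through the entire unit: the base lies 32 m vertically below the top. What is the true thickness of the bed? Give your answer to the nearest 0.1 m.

Two edge vectors: TP1→TP2 = (151, -96, 32.3), TP1→TP3 = (-19, -265, 0.1).
Normal n = (TP1→TP2) × (TP1→TP3) = (8549.9, -628.8, -41839).
So ∂z/∂x = −n_x/n_z = 0.20435 and ∂z/∂y = −n_y/n_z = −0.01503.
|∇z| = √(a²+b²) = 0.20490, so dip δ = arctan(0.20490) = 11.58°.
True thickness = vertical thickness × cos δ = 32 × cos 11.58° = 31.3 m.

31.3 m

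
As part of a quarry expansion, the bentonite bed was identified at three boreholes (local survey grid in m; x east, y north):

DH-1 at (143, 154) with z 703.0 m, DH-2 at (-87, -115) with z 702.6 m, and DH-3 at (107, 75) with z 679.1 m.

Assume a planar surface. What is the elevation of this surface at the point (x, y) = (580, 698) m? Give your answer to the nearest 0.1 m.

725.0 m

Two edge vectors: DH-1→DH-2 = (-230, -269, -0.4), DH-1→DH-3 = (-36, -79, -23.9).
Normal n = (DH-1→DH-2) × (DH-1→DH-3) = (6397.5, -5482.6, 8486).
So ∂z/∂x = −n_x/n_z = −0.75389 and ∂z/∂y = −n_y/n_z = 0.64608.
Intercept c from DH-1: 703 + 107.81 − 99.50 = 711.31.
At (580, 698): z = −437.3 + 451.0 + 711.31 = 725.0 m.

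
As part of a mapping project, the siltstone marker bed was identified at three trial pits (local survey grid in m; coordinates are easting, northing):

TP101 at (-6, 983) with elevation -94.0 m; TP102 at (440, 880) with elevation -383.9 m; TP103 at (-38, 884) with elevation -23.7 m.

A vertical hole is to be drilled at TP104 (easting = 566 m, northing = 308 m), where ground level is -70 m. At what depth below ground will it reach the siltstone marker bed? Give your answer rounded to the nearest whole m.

143 m

Let the plane be z = a·easting + b·northing + c.
TP102−TP101: 446a − 103b = −289.9;  TP103−TP101: −32a − 99b = 70.3.
Solving gives a = −0.75745, b = −0.46527.
Then c = -94 − a·-6 − b·983 = 358.81.
At (566, 308): z_contact = −428.7 − 143.3 + 358.81 = -213.2 m.
Depth below ground = -70 − (-213.2) = 143 m.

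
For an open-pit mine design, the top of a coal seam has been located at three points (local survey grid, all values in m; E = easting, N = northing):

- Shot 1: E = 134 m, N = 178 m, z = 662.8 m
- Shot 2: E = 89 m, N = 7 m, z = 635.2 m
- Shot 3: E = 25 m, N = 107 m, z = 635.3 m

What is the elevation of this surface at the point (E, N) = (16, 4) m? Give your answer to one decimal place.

621.9 m

Let the plane be z = a·E + b·N + c.
Shot 2−Shot 1: −45a − 171b = −27.6;  Shot 3−Shot 1: −109a − 71b = −27.5.
Solving gives a = 0.17760, b = 0.11467.
Then c = 662.8 − a·134 − b·178 = 618.59.
At (16, 4): z = 2.8 + 0.5 + 618.59 = 621.9 m.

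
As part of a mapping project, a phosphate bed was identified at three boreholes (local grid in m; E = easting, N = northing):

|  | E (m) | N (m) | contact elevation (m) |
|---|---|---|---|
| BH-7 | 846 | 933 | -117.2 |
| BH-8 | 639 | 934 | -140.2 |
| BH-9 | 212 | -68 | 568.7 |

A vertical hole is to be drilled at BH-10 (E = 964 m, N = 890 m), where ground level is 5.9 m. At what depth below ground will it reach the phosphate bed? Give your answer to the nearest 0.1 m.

78.0 m

Let the plane be z = a·E + b·N + c.
BH-8−BH-7: −207a + 1b = −23;  BH-9−BH-7: −634a − 1001b = 685.9.
Solving gives a = 0.10747, b = −0.75328.
Then c = -117.2 − a·846 − b·933 = 494.69.
At (964, 890): z_contact = 103.60 − 670.42 + 494.69 = -72.13 m.
Depth below ground = 5.9 − (-72.13) = 78.0 m.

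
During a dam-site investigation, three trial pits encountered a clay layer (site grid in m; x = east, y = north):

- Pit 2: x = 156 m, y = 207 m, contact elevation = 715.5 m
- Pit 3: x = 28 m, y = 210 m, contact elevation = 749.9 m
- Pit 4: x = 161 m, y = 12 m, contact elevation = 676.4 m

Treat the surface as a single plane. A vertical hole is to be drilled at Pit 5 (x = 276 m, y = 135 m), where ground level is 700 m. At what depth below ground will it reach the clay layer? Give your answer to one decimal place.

30.2 m

Let the plane be z = a·x + b·y + c.
Pit 3−Pit 2: −128a + 3b = 34.4;  Pit 4−Pit 2: 5a − 195b = −39.1.
Solving gives a = −0.26421, b = 0.19374.
Then c = 715.5 − a·156 − b·207 = 716.61.
At (276, 135): z_contact = −72.92 + 26.15 + 716.61 = 669.85 m.
Depth below ground = 700 − 669.85 = 30.2 m.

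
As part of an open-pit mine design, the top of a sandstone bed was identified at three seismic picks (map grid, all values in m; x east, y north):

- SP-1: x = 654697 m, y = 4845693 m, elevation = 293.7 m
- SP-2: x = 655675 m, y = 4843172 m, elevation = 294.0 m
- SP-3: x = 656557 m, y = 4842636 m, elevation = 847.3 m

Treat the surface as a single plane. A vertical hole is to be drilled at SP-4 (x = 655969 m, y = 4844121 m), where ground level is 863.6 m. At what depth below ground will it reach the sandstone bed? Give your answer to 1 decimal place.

26.2 m

Let the plane be z = a·x + b·y + c.
SP-2−SP-1: 978a − 2521b = 0.3;  SP-3−SP-1: 1860a − 3057b = 553.6.
Solving gives a = 0.820747961, b = 0.318283025.
Then c = 293.7 − a·654697 − b·4845693 = −2079349.35.
At (655969, 4844121): z_contact = 538385.22 + 1541801.48 − 2079349.35 = 837.35 m.
Depth below ground = 863.6 − 837.35 = 26.2 m.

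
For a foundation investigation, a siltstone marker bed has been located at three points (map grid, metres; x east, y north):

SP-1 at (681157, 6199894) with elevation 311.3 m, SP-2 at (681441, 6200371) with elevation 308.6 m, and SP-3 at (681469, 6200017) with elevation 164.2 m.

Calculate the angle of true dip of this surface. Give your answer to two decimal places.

35.40°

Let the plane be z = a·x + b·y + c.
SP-2−SP-1: 284a + 477b = −2.7;  SP-3−SP-1: 312a + 123b = −147.1.
Solving gives a = −0.61317, b = 0.35941.
Gradient magnitude |∇z| = √(a² + b²) = √(0.37597 + 0.12918) = 0.71074.
True dip = arctan(0.71074) = 35.40°, dipping toward ESE (azimuth ≈ 120°).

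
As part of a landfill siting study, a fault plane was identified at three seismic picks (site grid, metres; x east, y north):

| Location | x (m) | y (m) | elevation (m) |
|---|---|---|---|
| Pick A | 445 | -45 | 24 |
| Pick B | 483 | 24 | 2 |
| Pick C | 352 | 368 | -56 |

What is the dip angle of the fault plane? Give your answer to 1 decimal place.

Two edge vectors: Pick A→Pick B = (38, 69, -22), Pick A→Pick C = (-93, 413, -80).
Normal n = (Pick A→Pick B) × (Pick A→Pick C) = (3566, 5086, 22111).
So ∂z/∂x = −n_x/n_z = −0.16128 and ∂z/∂y = −n_y/n_z = −0.23002.
Gradient magnitude |∇z| = √(a² + b²) = √(0.02601 + 0.05291) = 0.28093.
True dip = arctan(0.28093) = 15.7°, dipping toward NE (azimuth ≈ 035°).

15.7°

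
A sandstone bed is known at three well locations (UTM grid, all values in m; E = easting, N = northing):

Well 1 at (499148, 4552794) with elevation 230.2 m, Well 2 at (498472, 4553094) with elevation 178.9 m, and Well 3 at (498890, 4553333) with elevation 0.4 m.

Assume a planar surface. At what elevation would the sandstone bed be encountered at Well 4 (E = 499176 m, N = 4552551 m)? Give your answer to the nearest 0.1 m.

Let the plane be z = a·E + b·N + c.
Well 2−Well 1: −676a + 300b = −51.3;  Well 3−Well 1: −258a + 539b = −229.8.
Solving gives a = −0.143883205, b = −0.495216822.
Then c = 230.2 − a·499148 − b·4552794 = 2326669.39.
At (499176, 4552551): z = −71823.0 − 2254499.8 + 2326669.39 = 346.5 m.

346.5 m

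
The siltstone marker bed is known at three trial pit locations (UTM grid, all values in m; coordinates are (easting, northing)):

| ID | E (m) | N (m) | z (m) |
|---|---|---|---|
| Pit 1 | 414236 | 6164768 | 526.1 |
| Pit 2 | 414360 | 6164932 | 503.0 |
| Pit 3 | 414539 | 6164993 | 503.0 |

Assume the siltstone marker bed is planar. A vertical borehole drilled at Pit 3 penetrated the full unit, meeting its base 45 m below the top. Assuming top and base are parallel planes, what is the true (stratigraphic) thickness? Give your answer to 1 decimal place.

Two edge vectors: Pit 1→Pit 2 = (124, 164, -23.1), Pit 1→Pit 3 = (303, 225, -23.1).
Normal n = (Pit 1→Pit 2) × (Pit 1→Pit 3) = (1409.1, -4134.9, -21792).
So ∂z/∂E = −n_x/n_z = 0.06466 and ∂z/∂N = −n_y/n_z = −0.18974.
|∇z| = √(a²+b²) = 0.20046, so dip δ = arctan(0.20046) = 11.34°.
True thickness = vertical thickness × cos δ = 45 × cos 11.34° = 44.1 m.

44.1 m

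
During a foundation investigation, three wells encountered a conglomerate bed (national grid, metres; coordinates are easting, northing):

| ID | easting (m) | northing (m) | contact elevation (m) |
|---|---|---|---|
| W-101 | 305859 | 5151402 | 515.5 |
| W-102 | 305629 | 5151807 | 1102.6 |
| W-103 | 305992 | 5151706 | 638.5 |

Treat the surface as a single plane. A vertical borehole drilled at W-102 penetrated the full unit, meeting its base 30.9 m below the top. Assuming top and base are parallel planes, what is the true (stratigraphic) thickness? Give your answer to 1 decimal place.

18.4 m

Two edge vectors: W-101→W-102 = (-230, 405, 587.1), W-101→W-103 = (133, 304, 123).
Normal n = (W-101→W-102) × (W-101→W-103) = (-128663.4, 106374.3, -123785).
So ∂z/∂easting = −n_x/n_z = −1.03941 and ∂z/∂northing = −n_y/n_z = 0.85935.
|∇z| = √(a²+b²) = 1.34865, so dip δ = arctan(1.34865) = 53.44°.
True thickness = vertical thickness × cos δ = 30.9 × cos 53.44° = 18.4 m.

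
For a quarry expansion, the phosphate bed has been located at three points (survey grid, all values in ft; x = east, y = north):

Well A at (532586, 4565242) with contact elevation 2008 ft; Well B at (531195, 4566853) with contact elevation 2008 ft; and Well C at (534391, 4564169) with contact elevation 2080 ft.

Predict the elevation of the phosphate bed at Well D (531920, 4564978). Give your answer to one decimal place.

1934.7 ft

Two edge vectors: Well A→Well B = (-1391, 1611, 0), Well A→Well C = (1805, -1073, 72).
Normal n = (Well A→Well B) × (Well A→Well C) = (115992, 100152, -1415312).
So ∂z/∂x = −n_x/n_z = 0.081955074 and ∂z/∂y = −n_y/n_z = 0.070763196.
Intercept c from Well A: 2008 − 43648.13 − 323051.11 = −364691.24.
At (531920, 4564978): z = 43593.5 + 323032.4 − 364691.24 = 1934.7 ft.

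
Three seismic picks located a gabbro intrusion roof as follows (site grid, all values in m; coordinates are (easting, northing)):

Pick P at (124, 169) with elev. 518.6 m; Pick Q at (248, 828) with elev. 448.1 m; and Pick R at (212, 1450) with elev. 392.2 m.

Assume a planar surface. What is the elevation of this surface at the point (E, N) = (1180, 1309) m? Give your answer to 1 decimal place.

338.1 m

Two edge vectors: Pick P→Pick Q = (124, 659, -70.5), Pick P→Pick R = (88, 1281, -126.4).
Normal n = (Pick P→Pick Q) × (Pick P→Pick R) = (7012.9, 9469.6, 100852).
So ∂z/∂E = −n_x/n_z = −0.069537 and ∂z/∂N = −n_y/n_z = −0.093896.
Intercept c from Pick P: 518.6 + 8.62 + 15.87 = 543.09.
At (1180, 1309): z = −82.1 − 122.9 + 543.09 = 338.1 m.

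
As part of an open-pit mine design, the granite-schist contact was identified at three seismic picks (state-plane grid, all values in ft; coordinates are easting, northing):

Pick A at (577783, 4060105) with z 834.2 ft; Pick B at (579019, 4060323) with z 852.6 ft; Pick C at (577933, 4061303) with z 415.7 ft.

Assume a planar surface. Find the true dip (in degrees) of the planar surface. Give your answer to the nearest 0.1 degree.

Two edge vectors: Pick A→Pick B = (1236, 218, 18.4), Pick A→Pick C = (150, 1198, -418.5).
Normal n = (Pick A→Pick B) × (Pick A→Pick C) = (-113276.2, 520026, 1448028).
So ∂z/∂easting = −n_x/n_z = 0.07823 and ∂z/∂northing = −n_y/n_z = −0.35913.
Gradient magnitude |∇z| = √(a² + b²) = √(0.00612 + 0.12897) = 0.36755.
True dip = arctan(0.36755) = 20.2°, dipping toward NNW (azimuth ≈ 348°).

20.2°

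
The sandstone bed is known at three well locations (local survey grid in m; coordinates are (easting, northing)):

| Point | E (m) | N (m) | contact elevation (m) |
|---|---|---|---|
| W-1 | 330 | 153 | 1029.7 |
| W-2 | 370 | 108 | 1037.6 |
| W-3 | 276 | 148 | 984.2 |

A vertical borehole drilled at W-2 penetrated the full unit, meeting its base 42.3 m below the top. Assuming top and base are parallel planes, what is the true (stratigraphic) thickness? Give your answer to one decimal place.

Let the plane be z = a·E + b·N + c.
W-2−W-1: 40a − 45b = 7.9;  W-3−W-1: −54a − 5b = −45.5.
Solving gives a = 0.79354, b = 0.52981.
|∇z| = √(a²+b²) = 0.95415, so dip δ = arctan(0.95415) = 43.66°.
True thickness = vertical thickness × cos δ = 42.3 × cos 43.66° = 30.6 m.

30.6 m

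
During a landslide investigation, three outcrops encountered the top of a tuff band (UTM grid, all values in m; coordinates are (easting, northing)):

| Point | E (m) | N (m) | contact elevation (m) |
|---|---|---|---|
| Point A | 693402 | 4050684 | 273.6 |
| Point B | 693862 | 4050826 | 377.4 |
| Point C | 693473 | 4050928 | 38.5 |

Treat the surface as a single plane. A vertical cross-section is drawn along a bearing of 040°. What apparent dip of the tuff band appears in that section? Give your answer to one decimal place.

26.4°

Let the plane be z = a·E + b·N + c.
Point B−Point A: 460a + 142b = 103.8;  Point C−Point A: 71a + 244b = −235.1.
Solving gives a = 0.57471, b = −1.13076.
Unit vector along 040° is (sin 40°, cos 40°) = (0.6428, 0.7660).
Slope in that direction = a·(0.6428) + b·(0.7660) = −0.49679.
Apparent dip = arctan|0.49679| = 26.4° (true dip is 51.7°, so apparent ≤ true as expected).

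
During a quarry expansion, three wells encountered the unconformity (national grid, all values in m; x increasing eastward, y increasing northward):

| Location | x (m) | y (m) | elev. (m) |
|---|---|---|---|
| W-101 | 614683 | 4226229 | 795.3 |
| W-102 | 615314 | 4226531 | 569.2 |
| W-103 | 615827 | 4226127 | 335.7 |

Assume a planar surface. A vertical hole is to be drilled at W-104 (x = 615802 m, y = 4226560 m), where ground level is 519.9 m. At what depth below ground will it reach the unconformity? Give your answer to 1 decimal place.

141.2 m

Two edge vectors: W-101→W-102 = (631, 302, -226.1), W-101→W-103 = (1144, -102, -459.6).
Normal n = (W-101→W-102) × (W-101→W-103) = (-161861.4, 31349.2, -409850).
So ∂z/∂x = −n_x/n_z = −0.394928388 and ∂z/∂y = −n_y/n_z = 0.076489447.
Intercept c from W-101: 795.3 + 242755.77 − 323261.92 = −79710.85.
At (615802, 4226560): z_contact = −243197.69 + 323287.24 − 79710.85 = 378.69 m.
Depth below ground = 519.9 − 378.69 = 141.2 m.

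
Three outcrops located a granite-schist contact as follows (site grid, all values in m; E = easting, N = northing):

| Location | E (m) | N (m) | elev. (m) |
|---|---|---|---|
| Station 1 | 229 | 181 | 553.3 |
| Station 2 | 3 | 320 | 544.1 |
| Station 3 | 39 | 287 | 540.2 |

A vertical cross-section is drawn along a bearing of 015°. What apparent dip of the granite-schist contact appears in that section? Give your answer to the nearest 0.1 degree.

29.5°

Let the plane be z = a·E + b·N + c.
Station 2−Station 1: −226a + 139b = −9.2;  Station 3−Station 1: −190a + 106b = −13.1.
Solving gives a = 0.34462, b = 0.49413.
Unit vector along 015° is (sin 15°, cos 15°) = (0.2588, 0.9659).
Slope in that direction = a·(0.2588) + b·(0.9659) = 0.56649.
Apparent dip = arctan|0.56649| = 29.5° (true dip is 31.1°, so apparent ≤ true as expected).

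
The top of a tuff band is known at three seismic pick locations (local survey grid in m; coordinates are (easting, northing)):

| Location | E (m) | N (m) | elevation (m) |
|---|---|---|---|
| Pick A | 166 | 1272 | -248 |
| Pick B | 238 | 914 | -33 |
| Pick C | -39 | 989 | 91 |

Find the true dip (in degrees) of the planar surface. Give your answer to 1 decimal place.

44.3°

Let the plane be z = a·E + b·N + c.
Pick B−Pick A: 72a − 358b = 215;  Pick C−Pick A: −205a − 283b = 339.
Solving gives a = −0.64540, b = −0.73036.
Gradient magnitude |∇z| = √(a² + b²) = √(0.41655 + 0.53343) = 0.97467.
True dip = arctan(0.97467) = 44.3°, dipping toward NE (azimuth ≈ 041°).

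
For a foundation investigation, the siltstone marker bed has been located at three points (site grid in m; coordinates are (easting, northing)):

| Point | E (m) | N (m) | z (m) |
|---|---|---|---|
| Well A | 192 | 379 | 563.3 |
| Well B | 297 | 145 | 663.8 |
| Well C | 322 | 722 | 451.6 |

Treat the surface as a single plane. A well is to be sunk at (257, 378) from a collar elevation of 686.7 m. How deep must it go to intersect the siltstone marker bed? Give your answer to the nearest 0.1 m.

Two edge vectors: Well A→Well B = (105, -234, 100.5), Well A→Well C = (130, 343, -111.7).
Normal n = (Well A→Well B) × (Well A→Well C) = (-8333.7, 24793.5, 66435).
So ∂z/∂E = −n_x/n_z = 0.12544 and ∂z/∂N = −n_y/n_z = −0.37320.
Intercept c from Well A: 563.3 − 24.08 + 141.44 = 680.66.
At (257, 378): z_contact = 32.24 − 141.07 + 680.66 = 571.83 m.
Depth below ground = 686.7 − 571.83 = 114.9 m.

114.9 m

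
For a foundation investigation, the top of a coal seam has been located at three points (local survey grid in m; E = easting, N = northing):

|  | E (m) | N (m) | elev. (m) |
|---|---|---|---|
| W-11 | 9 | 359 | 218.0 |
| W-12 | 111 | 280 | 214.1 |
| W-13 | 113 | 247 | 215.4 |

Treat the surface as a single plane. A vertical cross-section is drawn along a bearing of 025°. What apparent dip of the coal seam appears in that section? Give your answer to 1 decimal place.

Two edge vectors: W-11→W-12 = (102, -79, -3.9), W-11→W-13 = (104, -112, -2.6).
Normal n = (W-11→W-12) × (W-11→W-13) = (-231.4, -140.4, -3208).
So ∂z/∂E = −n_x/n_z = −0.07213 and ∂z/∂N = −n_y/n_z = −0.04377.
Unit vector along 025° is (sin 25°, cos 25°) = (0.4226, 0.9063).
Slope in that direction = a·(0.4226) + b·(0.9063) = −0.07015.
Apparent dip = arctan|0.07015| = 4.0° (true dip is 4.8°, so apparent ≤ true as expected).

4.0°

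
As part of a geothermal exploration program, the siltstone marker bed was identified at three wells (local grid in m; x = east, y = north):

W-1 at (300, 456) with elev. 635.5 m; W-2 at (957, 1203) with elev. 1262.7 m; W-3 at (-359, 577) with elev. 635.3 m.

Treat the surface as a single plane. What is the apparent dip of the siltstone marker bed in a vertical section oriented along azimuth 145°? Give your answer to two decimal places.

27.28°

Let the plane be z = a·x + b·y + c.
W-2−W-1: 657a + 747b = 627.2;  W-3−W-1: −659a + 121b = −0.2.
Solving gives a = 0.13299, b = 0.72266.
Unit vector along 145° is (sin 145°, cos 145°) = (0.5736, -0.8192).
Slope in that direction = a·(0.5736) + b·(-0.8192) = −0.51568.
Apparent dip = arctan|0.51568| = 27.28° (true dip is 36.3°, so apparent ≤ true as expected).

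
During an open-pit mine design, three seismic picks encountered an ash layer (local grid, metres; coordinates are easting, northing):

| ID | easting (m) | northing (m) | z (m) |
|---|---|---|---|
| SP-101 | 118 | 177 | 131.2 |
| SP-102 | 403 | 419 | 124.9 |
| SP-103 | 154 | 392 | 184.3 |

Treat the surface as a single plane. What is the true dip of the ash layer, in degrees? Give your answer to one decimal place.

21.7°

Let the plane be z = a·easting + b·northing + c.
SP-102−SP-101: 285a + 242b = −6.3;  SP-103−SP-101: 36a + 215b = 53.1.
Solving gives a = −0.27024, b = 0.29223.
Gradient magnitude |∇z| = √(a² + b²) = √(0.07303 + 0.08540) = 0.39803.
True dip = arctan(0.39803) = 21.7°, dipping toward SE (azimuth ≈ 137°).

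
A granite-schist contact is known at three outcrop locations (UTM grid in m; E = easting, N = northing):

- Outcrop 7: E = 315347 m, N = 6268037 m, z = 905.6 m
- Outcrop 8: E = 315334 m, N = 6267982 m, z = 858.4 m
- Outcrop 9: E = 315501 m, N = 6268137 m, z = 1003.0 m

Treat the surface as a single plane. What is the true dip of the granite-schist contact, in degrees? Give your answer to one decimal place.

40.1°

Let the plane be z = a·E + b·N + c.
Outcrop 8−Outcrop 7: −13a − 55b = −47.2;  Outcrop 9−Outcrop 7: 154a + 100b = 97.4.
Solving gives a = 0.08884, b = 0.83718.
Gradient magnitude |∇z| = √(a² + b²) = √(0.00789 + 0.70087) = 0.84188.
True dip = arctan(0.84188) = 40.1°, dipping toward S (azimuth ≈ 186°).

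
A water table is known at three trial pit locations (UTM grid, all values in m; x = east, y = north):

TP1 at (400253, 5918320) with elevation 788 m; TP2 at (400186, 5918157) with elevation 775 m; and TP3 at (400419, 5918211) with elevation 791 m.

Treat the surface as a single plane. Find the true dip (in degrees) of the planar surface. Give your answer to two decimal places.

4.55°

Two edge vectors: TP1→TP2 = (-67, -163, -13), TP1→TP3 = (166, -109, 3).
Normal n = (TP1→TP2) × (TP1→TP3) = (-1906, -1957, 34361).
So ∂z/∂x = −n_x/n_z = 0.05547 and ∂z/∂y = −n_y/n_z = 0.05695.
Gradient magnitude |∇z| = √(a² + b²) = √(0.00308 + 0.00324) = 0.07950.
True dip = arctan(0.07950) = 4.55°, dipping toward SW (azimuth ≈ 224°).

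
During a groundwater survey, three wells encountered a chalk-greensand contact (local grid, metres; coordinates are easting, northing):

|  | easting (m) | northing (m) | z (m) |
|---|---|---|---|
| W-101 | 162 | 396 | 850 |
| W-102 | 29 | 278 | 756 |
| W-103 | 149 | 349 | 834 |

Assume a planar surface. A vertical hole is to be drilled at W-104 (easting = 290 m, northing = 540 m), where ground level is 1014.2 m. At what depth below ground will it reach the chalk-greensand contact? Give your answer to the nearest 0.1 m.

67.9 m

Let the plane be z = a·easting + b·northing + c.
W-102−W-101: −133a − 118b = −94;  W-103−W-101: −13a − 47b = −16.
Solving gives a = 0.53636, b = 0.19207.
Then c = 850 − a·162 − b·396 = 687.05.
At (290, 540): z_contact = 155.54 + 103.72 + 687.05 = 946.31 m.
Depth below ground = 1014.2 − 946.31 = 67.9 m.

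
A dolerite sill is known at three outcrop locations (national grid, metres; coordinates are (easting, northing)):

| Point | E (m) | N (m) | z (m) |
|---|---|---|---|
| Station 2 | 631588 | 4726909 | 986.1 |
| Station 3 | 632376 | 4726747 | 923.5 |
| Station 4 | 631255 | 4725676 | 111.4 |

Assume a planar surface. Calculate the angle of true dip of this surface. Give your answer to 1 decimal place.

34.8°

Let the plane be z = a·E + b·N + c.
Station 3−Station 2: 788a − 162b = −62.6;  Station 4−Station 2: −333a − 1233b = −874.7.
Solving gives a = 0.06291, b = 0.69242.
Gradient magnitude |∇z| = √(a² + b²) = √(0.00396 + 0.47944) = 0.69527.
True dip = arctan(0.69527) = 34.8°, dipping toward S (azimuth ≈ 185°).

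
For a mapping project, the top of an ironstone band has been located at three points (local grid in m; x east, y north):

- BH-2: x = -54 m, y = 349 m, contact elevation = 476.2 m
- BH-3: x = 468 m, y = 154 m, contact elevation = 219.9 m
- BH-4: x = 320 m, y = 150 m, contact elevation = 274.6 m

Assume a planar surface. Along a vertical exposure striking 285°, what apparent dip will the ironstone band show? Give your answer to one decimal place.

Let the plane be z = a·x + b·y + c.
BH-3−BH-2: 522a − 195b = −256.3;  BH-4−BH-2: 374a − 199b = −201.6.
Solving gives a = −0.37779, b = 0.30306.
Unit vector along 285° is (sin 285°, cos 285°) = (-0.9659, 0.2588).
Slope in that direction = a·(-0.9659) + b·(0.2588) = 0.44335.
Apparent dip = arctan|0.44335| = 23.9° (true dip is 25.8°, so apparent ≤ true as expected).

23.9°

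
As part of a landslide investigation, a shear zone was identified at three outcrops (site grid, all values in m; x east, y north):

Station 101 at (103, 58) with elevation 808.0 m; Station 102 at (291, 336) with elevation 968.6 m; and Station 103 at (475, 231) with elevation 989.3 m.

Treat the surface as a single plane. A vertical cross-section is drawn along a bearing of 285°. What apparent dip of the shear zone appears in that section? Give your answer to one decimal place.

12.1°

Let the plane be z = a·x + b·y + c.
Station 102−Station 101: 188a + 278b = 160.6;  Station 103−Station 101: 372a + 173b = 181.3.
Solving gives a = 0.31904, b = 0.36194.
Unit vector along 285° is (sin 285°, cos 285°) = (-0.9659, 0.2588).
Slope in that direction = a·(-0.9659) + b·(0.2588) = −0.21449.
Apparent dip = arctan|0.21449| = 12.1° (true dip is 25.8°, so apparent ≤ true as expected).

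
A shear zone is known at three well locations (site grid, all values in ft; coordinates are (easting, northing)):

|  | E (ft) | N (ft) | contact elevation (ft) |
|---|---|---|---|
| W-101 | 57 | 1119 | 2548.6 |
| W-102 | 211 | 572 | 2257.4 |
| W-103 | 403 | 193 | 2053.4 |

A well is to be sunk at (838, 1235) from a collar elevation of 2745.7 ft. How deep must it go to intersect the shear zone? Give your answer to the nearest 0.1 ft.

Two edge vectors: W-101→W-102 = (154, -547, -291.2), W-101→W-103 = (346, -926, -495.2).
Normal n = (W-101→W-102) × (W-101→W-103) = (1223.2, -24494.4, 46658).
So ∂z/∂E = −n_x/n_z = −0.026216 and ∂z/∂N = −n_y/n_z = 0.524977.
Intercept c from W-101: 2548.6 + 1.49 − 587.45 = 1962.64.
At (838, 1235): z_contact = −21.97 + 648.35 + 1962.64 = 2589.02 ft.
Depth below ground = 2745.7 − 2589.02 = 156.7 ft.

156.7 ft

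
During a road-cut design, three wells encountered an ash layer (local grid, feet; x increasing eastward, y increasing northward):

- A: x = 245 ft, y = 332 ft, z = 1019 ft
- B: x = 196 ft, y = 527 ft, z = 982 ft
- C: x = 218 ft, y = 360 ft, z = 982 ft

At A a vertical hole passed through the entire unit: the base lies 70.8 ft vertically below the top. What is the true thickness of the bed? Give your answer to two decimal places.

Let the plane be z = a·x + b·y + c.
B−A: −49a + 195b = −37;  C−A: −27a + 28b = −37.
Solving gives a = 1.58721, b = 0.20909.
|∇z| = √(a²+b²) = 1.60092, so dip δ = arctan(1.60092) = 58.01°.
True thickness = vertical thickness × cos δ = 70.8 × cos 58.01° = 37.51 ft.

37.51 ft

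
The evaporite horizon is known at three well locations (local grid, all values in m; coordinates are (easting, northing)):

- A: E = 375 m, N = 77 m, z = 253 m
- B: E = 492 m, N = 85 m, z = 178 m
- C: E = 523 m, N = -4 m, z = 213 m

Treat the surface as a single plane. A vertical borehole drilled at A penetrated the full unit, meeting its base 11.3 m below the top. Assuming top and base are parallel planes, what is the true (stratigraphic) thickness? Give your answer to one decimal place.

8.6 m

Let the plane be z = a·E + b·N + c.
B−A: 117a + 8b = −75;  C−A: 148a − 81b = −40.
Solving gives a = −0.59985, b = −0.60219.
|∇z| = √(a²+b²) = 0.84998, so dip δ = arctan(0.84998) = 40.36°.
True thickness = vertical thickness × cos δ = 11.3 × cos 40.36° = 8.6 m.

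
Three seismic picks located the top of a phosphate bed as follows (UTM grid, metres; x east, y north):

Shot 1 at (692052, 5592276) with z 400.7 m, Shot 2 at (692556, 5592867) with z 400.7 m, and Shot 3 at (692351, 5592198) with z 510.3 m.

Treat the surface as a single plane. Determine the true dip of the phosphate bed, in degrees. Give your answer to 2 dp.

Let the plane be z = a·x + b·y + c.
Shot 2−Shot 1: 504a + 591b = 0;  Shot 3−Shot 1: 299a − 78b = 109.6.
Solving gives a = 0.29985, b = −0.25571.
Gradient magnitude |∇z| = √(a² + b²) = √(0.08991 + 0.06539) = 0.39408.
True dip = arctan(0.39408) = 21.51°, dipping toward NW (azimuth ≈ 310°).

21.51°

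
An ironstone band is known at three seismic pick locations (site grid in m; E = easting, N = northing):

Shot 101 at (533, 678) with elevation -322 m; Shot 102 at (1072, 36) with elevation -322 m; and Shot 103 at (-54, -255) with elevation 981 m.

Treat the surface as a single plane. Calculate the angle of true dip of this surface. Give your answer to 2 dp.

51.15°

Let the plane be z = a·E + b·N + c.
Shot 102−Shot 101: 539a − 642b = 0;  Shot 103−Shot 101: −587a − 933b = 1303.
Solving gives a = −0.95088, b = −0.79832.
Gradient magnitude |∇z| = √(a² + b²) = √(0.90417 + 0.63732) = 1.24157.
True dip = arctan(1.24157) = 51.15°, dipping toward NE (azimuth ≈ 050°).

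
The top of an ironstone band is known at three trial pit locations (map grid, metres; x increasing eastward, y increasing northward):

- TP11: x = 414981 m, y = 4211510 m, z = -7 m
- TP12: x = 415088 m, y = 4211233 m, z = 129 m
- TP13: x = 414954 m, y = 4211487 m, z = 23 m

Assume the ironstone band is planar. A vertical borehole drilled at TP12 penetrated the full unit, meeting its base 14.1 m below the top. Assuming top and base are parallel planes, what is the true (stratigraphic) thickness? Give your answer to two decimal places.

10.66 m

Two edge vectors: TP11→TP12 = (107, -277, 136), TP11→TP13 = (-27, -23, 30).
Normal n = (TP11→TP12) × (TP11→TP13) = (-5182, -6882, -9940).
So ∂z/∂x = −n_x/n_z = −0.52133 and ∂z/∂y = −n_y/n_z = −0.69235.
|∇z| = √(a²+b²) = 0.86668, so dip δ = arctan(0.86668) = 40.91°.
True thickness = vertical thickness × cos δ = 14.1 × cos 40.91° = 10.66 m.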